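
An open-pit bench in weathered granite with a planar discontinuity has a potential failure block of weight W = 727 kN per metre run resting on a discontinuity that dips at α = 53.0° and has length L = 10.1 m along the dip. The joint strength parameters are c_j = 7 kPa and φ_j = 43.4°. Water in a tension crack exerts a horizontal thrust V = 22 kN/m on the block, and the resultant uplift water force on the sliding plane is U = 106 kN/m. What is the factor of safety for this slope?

FS = 0.62

Resolving the block weight along and normal to the plane and applying the Mohr–Coulomb strength on the joint:
N' = W cosα − U − V sinα = 727·cos53.0° − 106 − 22·sin53.0° = 313.9 kN/m
Driving force T = W sinα + V cosα = 727·sin53.0° + 22·cos53.0° = 593.8 kN/m
Resisting force R = c_j·L + N'·tanφ_j = 7·10.1 + 313.9·tan43.4° = 70.7 + 296.9 = 367.6 kN/m
FS = R / T = 367.6 / 593.8 = 0.619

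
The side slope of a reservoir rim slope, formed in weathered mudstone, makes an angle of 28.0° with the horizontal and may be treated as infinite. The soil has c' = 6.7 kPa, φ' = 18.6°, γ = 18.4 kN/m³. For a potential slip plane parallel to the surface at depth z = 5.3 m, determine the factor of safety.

For an infinite slope with a slip plane parallel to the surface (no pore pressure): FS = [c' + γz cos²β tanφ'] / [γz sinβ cosβ].
γz = 18.4·5.3 = 97.52 kN/m²
Numerator = 6.7 + 97.52·cos²28.0°·tan18.6° = 6.7 + 97.52·0.7796·0.3365 = 32.286 kPa
Denominator = 97.52·sin28.0°·cos28.0° = 97.52·0.4695·0.8829 = 40.424 kPa
FS = 32.286 / 40.424 = 0.799

FS = 0.80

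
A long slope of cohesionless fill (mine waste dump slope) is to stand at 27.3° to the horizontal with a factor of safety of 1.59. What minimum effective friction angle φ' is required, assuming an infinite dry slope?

φ' = 39.4°

FS = tanφ'/tanβ ⇒ tanφ' = FS · tanβ = 1.59 · tan27.3° = 0.8207
φ' = arctan(0.8207) = 39.37°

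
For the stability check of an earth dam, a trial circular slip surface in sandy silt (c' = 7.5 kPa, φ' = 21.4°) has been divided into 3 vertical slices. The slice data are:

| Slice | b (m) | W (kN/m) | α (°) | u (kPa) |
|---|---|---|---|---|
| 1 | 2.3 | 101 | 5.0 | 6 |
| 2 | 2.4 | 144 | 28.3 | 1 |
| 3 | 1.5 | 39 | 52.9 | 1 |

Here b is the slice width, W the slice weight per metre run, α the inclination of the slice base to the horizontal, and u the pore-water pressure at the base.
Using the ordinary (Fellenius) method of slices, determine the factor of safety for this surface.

FS = 1.36

Ordinary method of slices: FS = Σ[c'·Δl_i + (W_i cosα_i − u_i·Δl_i)·tanφ'] / Σ W_i sinα_i, with Δl_i = b_i / cosα_i.
Slice 1: Δl = 2.3/cos5.0° = 2.309 m; N'_1 = 101·cos5.0° − 6·2.309 = 86.8; c'Δl = 17.32; W sinα = 8.8
Slice 2: Δl = 2.4/cos28.3° = 2.726 m; N'_2 = 144·cos28.3° − 1·2.726 = 124.1; c'Δl = 20.44; W sinα = 68.3
Slice 3: Δl = 1.5/cos52.9° = 2.487 m; N'_3 = 39·cos52.9° − 1·2.487 = 21.0; c'Δl = 18.65; W sinα = 31.1
Σc'Δl = 56.4 kN/m; ΣN' = 231.9 kN/m; ΣW sinα = 108.2 kN/m
Resisting = 56.4 + 231.9·tan21.4° = 56.4 + 90.9 = 147.3 kN/m
FS = 147.3 / 108.2 = 1.361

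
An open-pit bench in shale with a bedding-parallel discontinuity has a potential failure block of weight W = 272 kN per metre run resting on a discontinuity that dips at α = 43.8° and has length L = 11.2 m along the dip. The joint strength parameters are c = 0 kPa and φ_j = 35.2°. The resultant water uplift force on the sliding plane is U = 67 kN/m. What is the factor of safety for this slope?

FS = 0.48

Resolving the block weight along and normal to the plane and applying the Mohr–Coulomb strength on the joint:
N' = W cosα − U = 272·cos43.8° − 67 = 129.3 kN/m
Driving force T = W sinα = 272·sin43.8° = 188.3 kN/m
Resisting force R = c·L + N'·tanφ_j = 0·11.2 + 129.3·tan35.2° = 0.0 + 91.2 = 91.2 kN/m
FS = R / T = 91.2 / 188.3 = 0.485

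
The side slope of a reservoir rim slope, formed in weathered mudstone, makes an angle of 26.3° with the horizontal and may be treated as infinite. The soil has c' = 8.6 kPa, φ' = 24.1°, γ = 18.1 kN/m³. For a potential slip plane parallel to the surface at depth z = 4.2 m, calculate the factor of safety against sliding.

FS = 1.19

For an infinite slope with a slip plane parallel to the surface (no pore pressure): FS = [c' + γz cos²β tanφ'] / [γz sinβ cosβ].
γz = 18.1·4.2 = 76.02 kN/m²
Numerator = 8.6 + 76.02·cos²26.3°·tan24.1° = 8.6 + 76.02·0.8037·0.4473 = 35.930 kPa
Denominator = 76.02·sin26.3°·cos26.3° = 76.02·0.4431·0.8965 = 30.196 kPa
FS = 35.930 / 30.196 = 1.190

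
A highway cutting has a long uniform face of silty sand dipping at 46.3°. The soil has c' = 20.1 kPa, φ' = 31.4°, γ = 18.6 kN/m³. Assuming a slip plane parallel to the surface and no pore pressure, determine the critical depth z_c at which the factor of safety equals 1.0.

Setting FS = 1.00 in FS = [c' + γz cos²β tanφ'] / [γz sinβ cosβ] and solving for z:
z = c' / [γ cosβ (FS·sinβ − cosβ·tanφ')]
  = 20.1 / [18.6·cos46.3°·(1.00·sin46.3° − cos46.3°·tan31.4°)]
  = 20.1 / [18.6·0.6909·(1.00·0.7230 − 0.6909·0.6104)]
  = 20.1 / 3.8712 = 5.192 m

z_c = 5.19 m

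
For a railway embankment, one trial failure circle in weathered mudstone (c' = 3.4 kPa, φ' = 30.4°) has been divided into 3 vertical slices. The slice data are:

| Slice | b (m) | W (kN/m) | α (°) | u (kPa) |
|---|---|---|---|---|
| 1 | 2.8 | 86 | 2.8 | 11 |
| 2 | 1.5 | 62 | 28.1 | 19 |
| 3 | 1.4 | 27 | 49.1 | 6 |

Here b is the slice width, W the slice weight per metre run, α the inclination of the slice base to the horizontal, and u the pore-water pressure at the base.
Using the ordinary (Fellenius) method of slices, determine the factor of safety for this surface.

Ordinary method of slices: FS = Σ[c'·Δl_i + (W_i cosα_i − u_i·Δl_i)·tanφ'] / Σ W_i sinα_i, with Δl_i = b_i / cosα_i.
Slice 1: Δl = 2.8/cos2.8° = 2.803 m; N'_1 = 86·cos2.8° − 11·2.803 = 55.1; c'Δl = 9.53; W sinα = 4.2
Slice 2: Δl = 1.5/cos28.1° = 1.700 m; N'_2 = 62·cos28.1° − 19·1.700 = 22.4; c'Δl = 5.78; W sinα = 29.2
Slice 3: Δl = 1.4/cos49.1° = 2.138 m; N'_3 = 27·cos49.1° − 6·2.138 = 4.8; c'Δl = 7.27; W sinα = 20.4
Σc'Δl = 22.6 kN/m; ΣN' = 82.3 kN/m; ΣW sinα = 53.8 kN/m
Resisting = 22.6 + 82.3·tan30.4° = 22.6 + 48.3 = 70.9 kN/m
FS = 70.9 / 53.8 = 1.317

FS = 1.32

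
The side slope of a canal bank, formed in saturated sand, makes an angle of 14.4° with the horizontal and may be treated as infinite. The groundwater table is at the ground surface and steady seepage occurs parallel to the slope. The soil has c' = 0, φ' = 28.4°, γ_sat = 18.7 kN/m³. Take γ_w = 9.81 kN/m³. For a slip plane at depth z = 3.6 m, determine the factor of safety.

With seepage parallel to the slope and the water table at the surface, the effective normal stress on the slip plane uses the buoyant unit weight γ' = γ_sat − γ_w while the driving shear stress uses γ_sat:
FS = [c' + γ' z cos²β tanφ'] / [γ_sat z sinβ cosβ]
(For c' = 0 this reduces to FS = (γ'/γ_sat)·tanφ'/tanβ.)
γ' = 18.7 − 9.81 = 8.89 kN/m³
Numerator = 0.0 + 8.89·3.6·cos²14.4°·tan28.4° = 0.0 + 8.89·3.6·0.9382·0.5407 = 16.234 kPa
Denominator = 18.7·3.6·sin14.4°·cos14.4° = 18.7·3.6·0.2487·0.9686 = 16.216 kPa
FS = 16.234 / 16.216 = 1.001

FS = 1.00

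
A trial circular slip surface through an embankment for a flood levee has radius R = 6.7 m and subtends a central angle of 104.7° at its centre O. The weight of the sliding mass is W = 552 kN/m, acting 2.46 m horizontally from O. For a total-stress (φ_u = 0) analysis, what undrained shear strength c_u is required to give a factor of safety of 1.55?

c_u = 25.7 kPa

FS = c_u·L_a·R / (W·d), so c_u = FS·W·d / (L_a·R).
Arc length L_a = R·θ = 6.7·(104.7°·π/180) = 6.7·1.8274 = 12.24 m
c_u = 1.55·552·2.46 / (12.24·6.7) = 2104.8 / 82.03 = 25.66 kPa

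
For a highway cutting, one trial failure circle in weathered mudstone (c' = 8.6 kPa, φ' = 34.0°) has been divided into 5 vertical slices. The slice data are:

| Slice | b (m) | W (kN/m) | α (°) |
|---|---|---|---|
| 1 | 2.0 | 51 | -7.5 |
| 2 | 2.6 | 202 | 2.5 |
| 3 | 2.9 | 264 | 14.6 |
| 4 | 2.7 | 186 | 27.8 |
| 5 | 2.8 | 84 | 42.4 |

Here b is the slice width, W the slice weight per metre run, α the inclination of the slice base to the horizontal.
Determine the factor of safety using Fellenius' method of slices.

Ordinary method of slices: FS = Σ[c'·Δl_i + (W_i cosα_i)·tanφ'] / Σ W_i sinα_i, with Δl_i = b_i / cosα_i.
Slice 1: Δl = 2.0/cos(-7.5°) = 2.017 m; N'_1 = 51·cos(-7.5°) = 50.6; c'Δl = 17.35; W sinα = -6.7
Slice 2: Δl = 2.6/cos2.5° = 2.602 m; N'_2 = 202·cos2.5° = 201.8; c'Δl = 22.38; W sinα = 8.8
Slice 3: Δl = 2.9/cos14.6° = 2.997 m; N'_3 = 264·cos14.6° = 255.5; c'Δl = 25.77; W sinα = 66.5
Slice 4: Δl = 2.7/cos27.8° = 3.052 m; N'_4 = 186·cos27.8° = 164.5; c'Δl = 26.25; W sinα = 86.7
Slice 5: Δl = 2.8/cos42.4° = 3.792 m; N'_5 = 84·cos42.4° = 62.0; c'Δl = 32.61; W sinα = 56.6
Σc'Δl = 124.4 kN/m; ΣN' = 734.4 kN/m; ΣW sinα = 212.1 kN/m
Resisting = 124.4 + 734.4·tan34.0° = 124.4 + 495.4 = 619.7 kN/m
FS = 619.7 / 212.1 = 2.922

FS = 2.92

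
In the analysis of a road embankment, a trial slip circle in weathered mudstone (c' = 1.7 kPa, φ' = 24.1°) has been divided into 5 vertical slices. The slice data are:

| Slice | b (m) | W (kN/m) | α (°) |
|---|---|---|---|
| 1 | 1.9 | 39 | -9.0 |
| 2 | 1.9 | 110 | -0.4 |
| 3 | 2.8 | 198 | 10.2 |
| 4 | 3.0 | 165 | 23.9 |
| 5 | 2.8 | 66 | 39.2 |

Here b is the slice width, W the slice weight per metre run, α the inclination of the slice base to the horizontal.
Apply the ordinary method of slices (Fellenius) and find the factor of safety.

Ordinary method of slices: FS = Σ[c'·Δl_i + (W_i cosα_i)·tanφ'] / Σ W_i sinα_i, with Δl_i = b_i / cosα_i.
Slice 1: Δl = 1.9/cos(-9.0°) = 1.924 m; N'_1 = 39·cos(-9.0°) = 38.5; c'Δl = 3.27; W sinα = -6.1
Slice 2: Δl = 1.9/cos(-0.4°) = 1.900 m; N'_2 = 110·cos(-0.4°) = 110.0; c'Δl = 3.23; W sinα = -0.8
Slice 3: Δl = 2.8/cos10.2° = 2.845 m; N'_3 = 198·cos10.2° = 194.9; c'Δl = 4.84; W sinα = 35.1
Slice 4: Δl = 3.0/cos23.9° = 3.281 m; N'_4 = 165·cos23.9° = 150.9; c'Δl = 5.58; W sinα = 66.8
Slice 5: Δl = 2.8/cos39.2° = 3.613 m; N'_5 = 66·cos39.2° = 51.1; c'Δl = 6.14; W sinα = 41.7
Σc'Δl = 23.1 kN/m; ΣN' = 545.4 kN/m; ΣW sinα = 136.8 kN/m
Resisting = 23.1 + 545.4·tan24.1° = 23.1 + 244.0 = 267.0 kN/m
FS = 267.0 / 136.8 = 1.953

FS = 1.95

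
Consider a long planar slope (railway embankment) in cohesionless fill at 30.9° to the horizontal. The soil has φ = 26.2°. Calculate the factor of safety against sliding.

FS = 0.82

For a dry cohesionless infinite slope the factor of safety is FS = tanφ / tanβ.
FS = tan26.2° / tan30.9° = 0.4921 / 0.5985 = 0.822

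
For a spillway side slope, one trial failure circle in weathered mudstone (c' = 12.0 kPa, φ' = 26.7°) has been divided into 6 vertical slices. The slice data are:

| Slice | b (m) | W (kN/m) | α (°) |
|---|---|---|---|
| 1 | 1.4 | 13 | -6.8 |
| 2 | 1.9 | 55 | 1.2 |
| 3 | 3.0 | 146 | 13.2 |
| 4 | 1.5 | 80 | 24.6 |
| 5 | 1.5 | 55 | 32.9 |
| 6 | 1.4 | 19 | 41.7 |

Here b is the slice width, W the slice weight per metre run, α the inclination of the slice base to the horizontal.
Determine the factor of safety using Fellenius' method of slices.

Ordinary method of slices: FS = Σ[c'·Δl_i + (W_i cosα_i)·tanφ'] / Σ W_i sinα_i, with Δl_i = b_i / cosα_i.
Slice 1: Δl = 1.4/cos(-6.8°) = 1.410 m; N'_1 = 13·cos(-6.8°) = 12.9; c'Δl = 16.92; W sinα = -1.5
Slice 2: Δl = 1.9/cos1.2° = 1.900 m; N'_2 = 55·cos1.2° = 55.0; c'Δl = 22.81; W sinα = 1.2
Slice 3: Δl = 3.0/cos13.2° = 3.081 m; N'_3 = 146·cos13.2° = 142.1; c'Δl = 36.98; W sinα = 33.3
Slice 4: Δl = 1.5/cos24.6° = 1.650 m; N'_4 = 80·cos24.6° = 72.7; c'Δl = 19.80; W sinα = 33.3
Slice 5: Δl = 1.5/cos32.9° = 1.787 m; N'_5 = 55·cos32.9° = 46.2; c'Δl = 21.44; W sinα = 29.9
Slice 6: Δl = 1.4/cos41.7° = 1.875 m; N'_6 = 19·cos41.7° = 14.2; c'Δl = 22.50; W sinα = 12.6
Σc'Δl = 140.4 kN/m; ΣN' = 343.1 kN/m; ΣW sinα = 108.8 kN/m
Resisting = 140.4 + 343.1·tan26.7° = 140.4 + 172.6 = 313.0 kN/m
FS = 313.0 / 108.8 = 2.878

FS = 2.88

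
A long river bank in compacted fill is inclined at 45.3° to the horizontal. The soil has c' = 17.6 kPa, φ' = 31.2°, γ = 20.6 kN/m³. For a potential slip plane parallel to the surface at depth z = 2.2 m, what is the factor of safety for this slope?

For an infinite slope with a slip plane parallel to the surface (no pore pressure): FS = [c' + γz cos²β tanφ'] / [γz sinβ cosβ].
γz = 20.6·2.2 = 45.32 kN/m²
Numerator = 17.6 + 45.32·cos²45.3°·tan31.2° = 17.6 + 45.32·0.4948·0.6056 = 31.180 kPa
Denominator = 45.32·sin45.3°·cos45.3° = 45.32·0.7108·0.7034 = 22.659 kPa
FS = 31.180 / 22.659 = 1.376

FS = 1.38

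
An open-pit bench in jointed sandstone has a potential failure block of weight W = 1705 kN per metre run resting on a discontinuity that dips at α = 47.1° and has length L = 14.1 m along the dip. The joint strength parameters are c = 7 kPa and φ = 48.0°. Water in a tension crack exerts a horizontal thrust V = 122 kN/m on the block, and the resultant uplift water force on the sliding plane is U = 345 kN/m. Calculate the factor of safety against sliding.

Resolving the block weight along and normal to the plane and applying the Mohr–Coulomb strength on the joint:
N' = W cosα − U − V sinα = 1705·cos47.1° − 345 − 122·sin47.1° = 726.3 kN/m
Driving force T = W sinα + V cosα = 1705·sin47.1° + 122·cos47.1° = 1332.0 kN/m
Resisting force R = c·L + N'·tanφ = 7·14.1 + 726.3·tan48.0° = 98.7 + 806.6 = 905.3 kN/m
FS = R / T = 905.3 / 1332.0 = 0.680

FS = 0.68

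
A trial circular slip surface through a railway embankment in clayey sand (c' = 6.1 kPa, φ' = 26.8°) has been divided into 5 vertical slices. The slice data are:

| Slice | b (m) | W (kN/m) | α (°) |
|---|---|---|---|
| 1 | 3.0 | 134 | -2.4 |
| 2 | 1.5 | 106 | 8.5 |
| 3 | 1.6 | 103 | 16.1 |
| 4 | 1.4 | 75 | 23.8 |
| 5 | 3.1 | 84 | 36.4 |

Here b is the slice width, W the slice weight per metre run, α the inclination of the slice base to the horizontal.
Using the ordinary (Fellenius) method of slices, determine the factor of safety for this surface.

Ordinary method of slices: FS = Σ[c'·Δl_i + (W_i cosα_i)·tanφ'] / Σ W_i sinα_i, with Δl_i = b_i / cosα_i.
Slice 1: Δl = 3.0/cos(-2.4°) = 3.003 m; N'_1 = 134·cos(-2.4°) = 133.9; c'Δl = 18.32; W sinα = -5.6
Slice 2: Δl = 1.5/cos8.5° = 1.517 m; N'_2 = 106·cos8.5° = 104.8; c'Δl = 9.25; W sinα = 15.7
Slice 3: Δl = 1.6/cos16.1° = 1.665 m; N'_3 = 103·cos16.1° = 99.0; c'Δl = 10.16; W sinα = 28.6
Slice 4: Δl = 1.4/cos23.8° = 1.530 m; N'_4 = 75·cos23.8° = 68.6; c'Δl = 9.33; W sinα = 30.3
Slice 5: Δl = 3.1/cos36.4° = 3.851 m; N'_5 = 84·cos36.4° = 67.6; c'Δl = 23.49; W sinα = 49.8
Σc'Δl = 70.6 kN/m; ΣN' = 473.9 kN/m; ΣW sinα = 118.7 kN/m
Resisting = 70.6 + 473.9·tan26.8° = 70.6 + 239.4 = 309.9 kN/m
FS = 309.9 / 118.7 = 2.610

FS = 2.61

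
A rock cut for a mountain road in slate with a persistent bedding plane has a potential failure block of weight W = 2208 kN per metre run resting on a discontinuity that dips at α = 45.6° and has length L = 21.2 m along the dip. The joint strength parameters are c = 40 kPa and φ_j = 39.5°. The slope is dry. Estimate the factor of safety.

FS = 1.34

Resolving the block weight along and normal to the plane and applying the Mohr–Coulomb strength on the joint:
N' = W cosα = 2208·cos45.6° = 1544.9 kN/m
Driving force T = W sinα = 2208·sin45.6° = 1577.6 kN/m
Resisting force R = c·L + N'·tanφ_j = 40·21.2 + 1544.9·tan39.5° = 848.0 + 1273.5 = 2121.5 kN/m
FS = R / T = 2121.5 / 1577.6 = 1.345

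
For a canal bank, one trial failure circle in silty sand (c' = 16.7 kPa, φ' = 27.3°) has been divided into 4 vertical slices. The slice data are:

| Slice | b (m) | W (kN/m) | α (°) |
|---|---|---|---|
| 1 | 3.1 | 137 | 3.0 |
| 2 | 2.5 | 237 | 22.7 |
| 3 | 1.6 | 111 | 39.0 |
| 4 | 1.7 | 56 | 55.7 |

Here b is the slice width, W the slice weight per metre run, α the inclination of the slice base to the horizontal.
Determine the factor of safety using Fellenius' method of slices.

Ordinary method of slices: FS = Σ[c'·Δl_i + (W_i cosα_i)·tanφ'] / Σ W_i sinα_i, with Δl_i = b_i / cosα_i.
Slice 1: Δl = 3.1/cos3.0° = 3.104 m; N'_1 = 137·cos3.0° = 136.8; c'Δl = 51.84; W sinα = 7.2
Slice 2: Δl = 2.5/cos22.7° = 2.710 m; N'_2 = 237·cos22.7° = 218.6; c'Δl = 45.26; W sinα = 91.5
Slice 3: Δl = 1.6/cos39.0° = 2.059 m; N'_3 = 111·cos39.0° = 86.3; c'Δl = 34.38; W sinα = 69.9
Slice 4: Δl = 1.7/cos55.7° = 3.017 m; N'_4 = 56·cos55.7° = 31.6; c'Δl = 50.38; W sinα = 46.3
Σc'Δl = 181.9 kN/m; ΣN' = 473.3 kN/m; ΣW sinα = 214.7 kN/m
Resisting = 181.9 + 473.3·tan27.3° = 181.9 + 244.3 = 426.1 kN/m
FS = 426.1 / 214.7 = 1.984

FS = 1.98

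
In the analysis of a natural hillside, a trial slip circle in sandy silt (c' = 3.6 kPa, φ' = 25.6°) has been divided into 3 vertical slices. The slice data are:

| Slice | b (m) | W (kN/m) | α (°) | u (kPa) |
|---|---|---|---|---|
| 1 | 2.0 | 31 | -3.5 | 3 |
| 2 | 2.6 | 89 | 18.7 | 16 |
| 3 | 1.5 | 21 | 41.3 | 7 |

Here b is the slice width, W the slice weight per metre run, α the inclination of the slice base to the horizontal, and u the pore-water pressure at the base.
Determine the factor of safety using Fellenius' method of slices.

Ordinary method of slices: FS = Σ[c'·Δl_i + (W_i cosα_i − u_i·Δl_i)·tanφ'] / Σ W_i sinα_i, with Δl_i = b_i / cosα_i.
Slice 1: Δl = 2.0/cos(-3.5°) = 2.004 m; N'_1 = 31·cos(-3.5°) − 3·2.004 = 24.9; c'Δl = 7.21; W sinα = -1.9
Slice 2: Δl = 2.6/cos18.7° = 2.745 m; N'_2 = 89·cos18.7° − 16·2.745 = 40.4; c'Δl = 9.88; W sinα = 28.5
Slice 3: Δl = 1.5/cos41.3° = 1.997 m; N'_3 = 21·cos41.3° − 7·1.997 = 1.8; c'Δl = 7.19; W sinα = 13.9
Σc'Δl = 24.3 kN/m; ΣN' = 67.1 kN/m; ΣW sinα = 40.5 kN/m
Resisting = 24.3 + 67.1·tan25.6° = 24.3 + 32.2 = 56.4 kN/m
FS = 56.4 / 40.5 = 1.393

FS = 1.39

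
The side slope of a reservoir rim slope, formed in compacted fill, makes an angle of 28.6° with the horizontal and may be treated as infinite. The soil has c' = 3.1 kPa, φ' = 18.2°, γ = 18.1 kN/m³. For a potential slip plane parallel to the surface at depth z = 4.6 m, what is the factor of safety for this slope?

For an infinite slope with a slip plane parallel to the surface (no pore pressure): FS = [c' + γz cos²β tanφ'] / [γz sinβ cosβ].
γz = 18.1·4.6 = 83.26 kN/m²
Numerator = 3.1 + 83.26·cos²28.6°·tan18.2° = 3.1 + 83.26·0.7709·0.3288 = 24.202 kPa
Denominator = 83.26·sin28.6°·cos28.6° = 83.26·0.4787·0.8780 = 34.993 kPa
FS = 24.202 / 34.993 = 0.692

FS = 0.69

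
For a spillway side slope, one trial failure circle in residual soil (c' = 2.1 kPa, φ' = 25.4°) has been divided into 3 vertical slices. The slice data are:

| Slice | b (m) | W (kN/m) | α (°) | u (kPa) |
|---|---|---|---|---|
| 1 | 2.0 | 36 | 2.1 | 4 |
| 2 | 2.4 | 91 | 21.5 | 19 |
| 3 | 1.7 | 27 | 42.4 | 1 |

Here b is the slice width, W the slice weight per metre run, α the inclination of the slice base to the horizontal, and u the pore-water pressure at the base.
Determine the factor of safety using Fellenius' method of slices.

Ordinary method of slices: FS = Σ[c'·Δl_i + (W_i cosα_i − u_i·Δl_i)·tanφ'] / Σ W_i sinα_i, with Δl_i = b_i / cosα_i.
Slice 1: Δl = 2.0/cos2.1° = 2.001 m; N'_1 = 36·cos2.1° − 4·2.001 = 28.0; c'Δl = 4.20; W sinα = 1.3
Slice 2: Δl = 2.4/cos21.5° = 2.579 m; N'_2 = 91·cos21.5° − 19·2.579 = 35.7; c'Δl = 5.42; W sinα = 33.4
Slice 3: Δl = 1.7/cos42.4° = 2.302 m; N'_3 = 27·cos42.4° − 1·2.302 = 17.6; c'Δl = 4.83; W sinα = 18.2
Σc'Δl = 14.5 kN/m; ΣN' = 81.3 kN/m; ΣW sinα = 52.9 kN/m
Resisting = 14.5 + 81.3·tan25.4° = 14.5 + 38.6 = 53.0 kN/m
FS = 53.0 / 52.9 = 1.003

FS = 1.00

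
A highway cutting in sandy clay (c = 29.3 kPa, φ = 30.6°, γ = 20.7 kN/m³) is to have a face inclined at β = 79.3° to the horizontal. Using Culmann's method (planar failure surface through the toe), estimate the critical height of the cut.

H_c = 14.08 m

Culmann's analysis gives the critical failure plane at α_cr = (β + φ)/2 = (79.3 + 30.6)/2 = 55.0°, and the critical height
H_c = (4c/γ) · sinβ cosφ / [1 − cos(β − φ)]
    = (4·29.3/20.7) · sin79.3°·cos30.6° / [1 − cos(48.7°)]
    = 5.662 · 0.9826·0.8607 / [1 − 0.6600]
    = 5.662 · 0.8458 / 0.3400
    = 14.08 m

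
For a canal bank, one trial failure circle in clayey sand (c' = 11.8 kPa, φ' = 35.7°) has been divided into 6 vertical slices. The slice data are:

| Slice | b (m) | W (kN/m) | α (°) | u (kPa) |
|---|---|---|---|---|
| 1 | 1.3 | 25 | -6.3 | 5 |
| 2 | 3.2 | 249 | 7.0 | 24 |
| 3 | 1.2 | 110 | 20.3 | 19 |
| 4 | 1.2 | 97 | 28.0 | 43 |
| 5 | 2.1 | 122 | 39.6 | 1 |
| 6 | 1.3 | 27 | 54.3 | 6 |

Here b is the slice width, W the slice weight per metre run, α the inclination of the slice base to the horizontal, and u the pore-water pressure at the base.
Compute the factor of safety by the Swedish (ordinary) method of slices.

Ordinary method of slices: FS = Σ[c'·Δl_i + (W_i cosα_i − u_i·Δl_i)·tanφ'] / Σ W_i sinα_i, with Δl_i = b_i / cosα_i.
Slice 1: Δl = 1.3/cos(-6.3°) = 1.308 m; N'_1 = 25·cos(-6.3°) − 5·1.308 = 18.3; c'Δl = 15.43; W sinα = -2.7
Slice 2: Δl = 3.2/cos7.0° = 3.224 m; N'_2 = 249·cos7.0° − 24·3.224 = 169.8; c'Δl = 38.04; W sinα = 30.3
Slice 3: Δl = 1.2/cos20.3° = 1.279 m; N'_3 = 110·cos20.3° − 19·1.279 = 78.9; c'Δl = 15.10; W sinα = 38.2
Slice 4: Δl = 1.2/cos28.0° = 1.359 m; N'_4 = 97·cos28.0° − 43·1.359 = 27.2; c'Δl = 16.04; W sinα = 45.5
Slice 5: Δl = 2.1/cos39.6° = 2.725 m; N'_5 = 122·cos39.6° − 1·2.725 = 91.3; c'Δl = 32.16; W sinα = 77.8
Slice 6: Δl = 1.3/cos54.3° = 2.228 m; N'_6 = 27·cos54.3° − 6·2.228 = 2.4; c'Δl = 26.29; W sinα = 21.9
Σc'Δl = 143.1 kN/m; ΣN' = 387.8 kN/m; ΣW sinα = 211.0 kN/m
Resisting = 143.1 + 387.8·tan35.7° = 143.1 + 278.7 = 421.7 kN/m
FS = 421.7 / 211.0 = 1.999

FS = 2.00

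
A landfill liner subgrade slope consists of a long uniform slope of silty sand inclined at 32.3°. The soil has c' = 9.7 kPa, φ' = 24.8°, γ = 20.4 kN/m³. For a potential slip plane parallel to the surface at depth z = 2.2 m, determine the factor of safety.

FS = 1.21

For an infinite slope with a slip plane parallel to the surface (no pore pressure): FS = [c' + γz cos²β tanφ'] / [γz sinβ cosβ].
γz = 20.4·2.2 = 44.88 kN/m²
Numerator = 9.7 + 44.88·cos²32.3°·tan24.8° = 9.7 + 44.88·0.7145·0.4621 = 24.516 kPa
Denominator = 44.88·sin32.3°·cos32.3° = 44.88·0.5344·0.8453 = 20.271 kPa
FS = 24.516 / 20.271 = 1.209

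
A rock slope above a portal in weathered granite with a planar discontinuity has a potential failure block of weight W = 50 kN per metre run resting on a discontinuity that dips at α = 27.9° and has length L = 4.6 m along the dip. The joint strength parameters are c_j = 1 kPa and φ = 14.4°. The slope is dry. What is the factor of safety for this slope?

FS = 0.68

Resolving the block weight along and normal to the plane and applying the Mohr–Coulomb strength on the joint:
N' = W cosα = 50·cos27.9° = 44.2 kN/m
Driving force T = W sinα = 50·sin27.9° = 23.4 kN/m
Resisting force R = c_j·L + N'·tanφ = 1·4.6 + 44.2·tan14.4° = 4.6 + 11.3 = 15.9 kN/m
FS = R / T = 15.9 / 23.4 = 0.682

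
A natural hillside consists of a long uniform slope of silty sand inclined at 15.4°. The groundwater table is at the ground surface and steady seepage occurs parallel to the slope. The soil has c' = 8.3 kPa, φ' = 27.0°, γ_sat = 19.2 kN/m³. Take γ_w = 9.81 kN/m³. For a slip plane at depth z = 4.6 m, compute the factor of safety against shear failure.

With seepage parallel to the slope and the water table at the surface, the effective normal stress on the slip plane uses the buoyant unit weight γ' = γ_sat − γ_w while the driving shear stress uses γ_sat:
FS = [c' + γ' z cos²β tanφ'] / [γ_sat z sinβ cosβ]
γ' = 19.2 − 9.81 = 9.39 kN/m³
Numerator = 8.3 + 9.39·4.6·cos²15.4°·tan27.0° = 8.3 + 9.39·4.6·0.9295·0.5095 = 28.756 kPa
Denominator = 19.2·4.6·sin15.4°·cos15.4° = 19.2·4.6·0.2656·0.9641 = 22.612 kPa
FS = 28.756 / 22.612 = 1.272

FS = 1.27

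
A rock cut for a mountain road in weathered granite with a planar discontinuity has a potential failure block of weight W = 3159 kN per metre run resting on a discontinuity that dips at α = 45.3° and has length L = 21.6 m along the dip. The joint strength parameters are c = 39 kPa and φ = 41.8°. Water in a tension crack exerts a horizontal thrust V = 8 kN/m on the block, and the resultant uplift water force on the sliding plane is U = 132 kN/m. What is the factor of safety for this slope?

Resolving the block weight along and normal to the plane and applying the Mohr–Coulomb strength on the joint:
N' = W cosα − U − V sinα = 3159·cos45.3° − 132 − 8·sin45.3° = 2084.3 kN/m
Driving force T = W sinα + V cosα = 3159·sin45.3° + 8·cos45.3° = 2251.0 kN/m
Resisting force R = c·L + N'·tanφ = 39·21.6 + 2084.3·tan41.8° = 842.4 + 1863.6 = 2706.0 kN/m
FS = R / T = 2706.0 / 2251.0 = 1.202

FS = 1.20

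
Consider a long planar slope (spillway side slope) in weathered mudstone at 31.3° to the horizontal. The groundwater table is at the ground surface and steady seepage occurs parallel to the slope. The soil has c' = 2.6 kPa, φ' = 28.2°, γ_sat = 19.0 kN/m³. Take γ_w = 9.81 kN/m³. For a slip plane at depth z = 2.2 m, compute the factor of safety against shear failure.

FS = 0.57

With seepage parallel to the slope and the water table at the surface, the effective normal stress on the slip plane uses the buoyant unit weight γ' = γ_sat − γ_w while the driving shear stress uses γ_sat:
FS = [c' + γ' z cos²β tanφ'] / [γ_sat z sinβ cosβ]
γ' = 19.0 − 9.81 = 9.19 kN/m³
Numerator = 2.6 + 9.19·2.2·cos²31.3°·tan28.2° = 2.6 + 9.19·2.2·0.7301·0.5362 = 10.515 kPa
Denominator = 19.0·2.2·sin31.3°·cos31.3° = 19.0·2.2·0.5195·0.8545 = 18.555 kPa
FS = 10.515 / 18.555 = 0.567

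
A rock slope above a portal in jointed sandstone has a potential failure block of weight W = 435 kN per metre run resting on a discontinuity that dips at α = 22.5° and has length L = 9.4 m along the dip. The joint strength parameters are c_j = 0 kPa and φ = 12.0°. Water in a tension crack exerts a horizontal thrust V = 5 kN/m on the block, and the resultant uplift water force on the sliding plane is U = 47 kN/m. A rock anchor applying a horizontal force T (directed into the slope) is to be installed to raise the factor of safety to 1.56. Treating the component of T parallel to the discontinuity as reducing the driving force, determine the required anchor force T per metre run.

T = 126 kN/m

Resolving forces along and normal to the sliding plane, with the horizontal anchor force T adding T·sinα to the effective normal force and T·cosα acting up the plane against the driving force:
FS = [c_jL + (W cosα − U − V sinα + T sinα) tanφ] / [W sinα + V cosα − T cosα]
Without the anchor: N' = 353.0 kN/m, driving T_d = 171.1 kN/m, resisting R = 0·9.4 + 353.0·tan12.0° = 75.0 kN/m, FS = 0.44.
Setting FS = 1.56 and solving for T:
1.56·(171.1 − T cos22.5°) = 75.0 + T sin22.5°·tan12.0°
T·(sin22.5°·tan12.0° + 1.56·cos22.5°) = 1.56·171.1 − 75.0
T·(0.3827·0.2126 + 1.56·0.9239) = 266.9 − 75.0 = 191.9
T·1.5226 = 191.9
T = 126.0 kN/m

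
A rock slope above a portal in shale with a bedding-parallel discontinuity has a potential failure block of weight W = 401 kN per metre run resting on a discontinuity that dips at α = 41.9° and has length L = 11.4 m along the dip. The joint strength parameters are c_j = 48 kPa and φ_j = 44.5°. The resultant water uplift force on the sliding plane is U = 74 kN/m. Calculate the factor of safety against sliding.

FS = 2.87

Resolving the block weight along and normal to the plane and applying the Mohr–Coulomb strength on the joint:
N' = W cosα − U = 401·cos41.9° − 74 = 224.5 kN/m
Driving force T = W sinα = 401·sin41.9° = 267.8 kN/m
Resisting force R = c_j·L + N'·tanφ_j = 48·11.4 + 224.5·tan44.5° = 547.2 + 220.6 = 767.8 kN/m
FS = R / T = 767.8 / 267.8 = 2.867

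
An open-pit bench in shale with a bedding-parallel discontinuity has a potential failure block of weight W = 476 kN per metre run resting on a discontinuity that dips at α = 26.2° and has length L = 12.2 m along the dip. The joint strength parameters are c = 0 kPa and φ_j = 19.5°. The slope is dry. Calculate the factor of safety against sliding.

Resolving the block weight along and normal to the plane and applying the Mohr–Coulomb strength on the joint:
N' = W cosα = 476·cos26.2° = 427.1 kN/m
Driving force T = W sinα = 476·sin26.2° = 210.2 kN/m
Resisting force R = c·L + N'·tanφ_j = 0·12.2 + 427.1·tan19.5° = 0.0 + 151.2 = 151.2 kN/m
FS = R / T = 151.2 / 210.2 = 0.720

FS = 0.72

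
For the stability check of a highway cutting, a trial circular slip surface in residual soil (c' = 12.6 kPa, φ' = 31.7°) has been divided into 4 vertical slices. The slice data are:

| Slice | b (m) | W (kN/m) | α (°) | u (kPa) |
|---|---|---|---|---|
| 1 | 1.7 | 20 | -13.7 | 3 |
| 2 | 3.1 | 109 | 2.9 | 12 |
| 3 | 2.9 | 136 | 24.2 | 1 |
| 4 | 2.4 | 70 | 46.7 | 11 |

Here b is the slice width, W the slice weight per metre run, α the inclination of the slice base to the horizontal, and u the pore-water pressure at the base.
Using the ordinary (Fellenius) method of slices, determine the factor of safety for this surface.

Ordinary method of slices: FS = Σ[c'·Δl_i + (W_i cosα_i − u_i·Δl_i)·tanφ'] / Σ W_i sinα_i, with Δl_i = b_i / cosα_i.
Slice 1: Δl = 1.7/cos(-13.7°) = 1.750 m; N'_1 = 20·cos(-13.7°) − 3·1.750 = 14.2; c'Δl = 22.05; W sinα = -4.7
Slice 2: Δl = 3.1/cos2.9° = 3.104 m; N'_2 = 109·cos2.9° − 12·3.104 = 71.6; c'Δl = 39.11; W sinα = 5.5
Slice 3: Δl = 2.9/cos24.2° = 3.179 m; N'_3 = 136·cos24.2° − 1·3.179 = 120.9; c'Δl = 40.06; W sinα = 55.7
Slice 4: Δl = 2.4/cos46.7° = 3.499 m; N'_4 = 70·cos46.7° − 11·3.499 = 9.5; c'Δl = 44.09; W sinα = 50.9
Σc'Δl = 145.3 kN/m; ΣN' = 216.2 kN/m; ΣW sinα = 107.5 kN/m
Resisting = 145.3 + 216.2·tan31.7° = 145.3 + 133.5 = 278.8 kN/m
FS = 278.8 / 107.5 = 2.594

FS = 2.59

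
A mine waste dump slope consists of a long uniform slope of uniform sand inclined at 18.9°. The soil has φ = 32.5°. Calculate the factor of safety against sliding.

FS = 1.86

For a dry cohesionless infinite slope the factor of safety is FS = tanφ / tanβ.
FS = tan32.5° / tan18.9° = 0.6371 / 0.3424 = 1.861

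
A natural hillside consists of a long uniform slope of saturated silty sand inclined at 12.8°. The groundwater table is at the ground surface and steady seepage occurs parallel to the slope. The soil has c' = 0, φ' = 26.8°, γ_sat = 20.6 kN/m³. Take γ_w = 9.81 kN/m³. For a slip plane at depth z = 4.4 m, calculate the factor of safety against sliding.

FS = 1.16

With seepage parallel to the slope and the water table at the surface, the effective normal stress on the slip plane uses the buoyant unit weight γ' = γ_sat − γ_w while the driving shear stress uses γ_sat:
FS = [c' + γ' z cos²β tanφ'] / [γ_sat z sinβ cosβ]
(For c' = 0 this reduces to FS = (γ'/γ_sat)·tanφ'/tanβ.)
γ' = 20.6 − 9.81 = 10.79 kN/m³
Numerator = 0.0 + 10.79·4.4·cos²12.8°·tan26.8° = 0.0 + 10.79·4.4·0.9509·0.5051 = 22.805 kPa
Denominator = 20.6·4.4·sin12.8°·cos12.8° = 20.6·4.4·0.2215·0.9751 = 19.582 kPa
FS = 22.805 / 19.582 = 1.165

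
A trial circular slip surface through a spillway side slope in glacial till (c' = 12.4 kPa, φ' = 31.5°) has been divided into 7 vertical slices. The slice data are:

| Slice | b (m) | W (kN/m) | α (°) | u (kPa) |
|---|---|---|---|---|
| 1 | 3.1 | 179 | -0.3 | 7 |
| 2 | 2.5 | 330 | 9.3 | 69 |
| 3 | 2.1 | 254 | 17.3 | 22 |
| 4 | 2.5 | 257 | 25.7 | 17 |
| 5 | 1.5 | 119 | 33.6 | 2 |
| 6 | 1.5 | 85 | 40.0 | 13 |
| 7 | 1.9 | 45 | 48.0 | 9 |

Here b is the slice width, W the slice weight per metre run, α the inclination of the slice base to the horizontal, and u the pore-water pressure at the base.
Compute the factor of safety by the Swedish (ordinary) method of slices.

FS = 1.83

Ordinary method of slices: FS = Σ[c'·Δl_i + (W_i cosα_i − u_i·Δl_i)·tanφ'] / Σ W_i sinα_i, with Δl_i = b_i / cosα_i.
Slice 1: Δl = 3.1/cos(-0.3°) = 3.100 m; N'_1 = 179·cos(-0.3°) − 7·3.100 = 157.3; c'Δl = 38.44; W sinα = -0.9
Slice 2: Δl = 2.5/cos9.3° = 2.533 m; N'_2 = 330·cos9.3° − 69·2.533 = 150.9; c'Δl = 31.41; W sinα = 53.3
Slice 3: Δl = 2.1/cos17.3° = 2.200 m; N'_3 = 254·cos17.3° − 22·2.200 = 194.1; c'Δl = 27.27; W sinα = 75.5
Slice 4: Δl = 2.5/cos25.7° = 2.774 m; N'_4 = 257·cos25.7° − 17·2.774 = 184.4; c'Δl = 34.40; W sinα = 111.5
Slice 5: Δl = 1.5/cos33.6° = 1.801 m; N'_5 = 119·cos33.6° − 2·1.801 = 95.5; c'Δl = 22.33; W sinα = 65.9
Slice 6: Δl = 1.5/cos40.0° = 1.958 m; N'_6 = 85·cos40.0° − 13·1.958 = 39.7; c'Δl = 24.28; W sinα = 54.6
Slice 7: Δl = 1.9/cos48.0° = 2.840 m; N'_7 = 45·cos48.0° − 9·2.840 = 4.6; c'Δl = 35.21; W sinα = 33.4
Σc'Δl = 213.4 kN/m; ΣN' = 826.4 kN/m; ΣW sinα = 393.3 kN/m
Resisting = 213.4 + 826.4·tan31.5° = 213.4 + 506.4 = 719.8 kN/m
FS = 719.8 / 393.3 = 1.830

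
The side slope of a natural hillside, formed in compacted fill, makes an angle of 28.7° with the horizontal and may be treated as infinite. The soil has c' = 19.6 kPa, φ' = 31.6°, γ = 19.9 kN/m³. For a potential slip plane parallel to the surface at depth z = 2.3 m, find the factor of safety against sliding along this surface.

For an infinite slope with a slip plane parallel to the surface (no pore pressure): FS = [c' + γz cos²β tanφ'] / [γz sinβ cosβ].
γz = 19.9·2.3 = 45.77 kN/m²
Numerator = 19.6 + 45.77·cos²28.7°·tan31.6° = 19.6 + 45.77·0.7694·0.6152 = 41.264 kPa
Denominator = 45.77·sin28.7°·cos28.7° = 45.77·0.4802·0.8771 = 19.280 kPa
FS = 41.264 / 19.280 = 2.140

FS = 2.14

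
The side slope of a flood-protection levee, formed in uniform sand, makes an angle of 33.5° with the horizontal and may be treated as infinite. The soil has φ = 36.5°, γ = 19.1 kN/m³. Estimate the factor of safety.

For a dry cohesionless infinite slope the factor of safety is FS = tanφ / tanβ.
FS = tan36.5° / tan33.5° = 0.7400 / 0.6619 = 1.118

FS = 1.12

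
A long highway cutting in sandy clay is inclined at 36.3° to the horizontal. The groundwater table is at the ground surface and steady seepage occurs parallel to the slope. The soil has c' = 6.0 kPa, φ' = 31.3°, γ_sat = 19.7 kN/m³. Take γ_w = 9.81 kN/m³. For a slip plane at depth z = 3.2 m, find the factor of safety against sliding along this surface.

With seepage parallel to the slope and the water table at the surface, the effective normal stress on the slip plane uses the buoyant unit weight γ' = γ_sat − γ_w while the driving shear stress uses γ_sat:
FS = [c' + γ' z cos²β tanφ'] / [γ_sat z sinβ cosβ]
γ' = 19.7 − 9.81 = 9.89 kN/m³
Numerator = 6.0 + 9.89·3.2·cos²36.3°·tan31.3° = 6.0 + 9.89·3.2·0.6495·0.6080 = 18.498 kPa
Denominator = 19.7·3.2·sin36.3°·cos36.3° = 19.7·3.2·0.5920·0.8059 = 30.078 kPa
FS = 18.498 / 30.078 = 0.615

FS = 0.62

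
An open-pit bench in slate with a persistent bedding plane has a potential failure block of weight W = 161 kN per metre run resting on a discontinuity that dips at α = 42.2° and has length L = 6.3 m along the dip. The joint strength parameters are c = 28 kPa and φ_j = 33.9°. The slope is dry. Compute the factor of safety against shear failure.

FS = 2.37

Resolving the block weight along and normal to the plane and applying the Mohr–Coulomb strength on the joint:
N' = W cosα = 161·cos42.2° = 119.3 kN/m
Driving force T = W sinα = 161·sin42.2° = 108.1 kN/m
Resisting force R = c·L + N'·tanφ_j = 28·6.3 + 119.3·tan33.9° = 176.4 + 80.1 = 256.5 kN/m
FS = R / T = 256.5 / 108.1 = 2.372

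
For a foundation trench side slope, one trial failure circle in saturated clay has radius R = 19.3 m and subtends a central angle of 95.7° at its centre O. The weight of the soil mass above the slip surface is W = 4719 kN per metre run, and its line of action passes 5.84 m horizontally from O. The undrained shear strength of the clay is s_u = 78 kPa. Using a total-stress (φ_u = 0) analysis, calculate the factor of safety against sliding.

Taking moments about the centre O, the resisting moment is provided by the undrained shear strength acting along the arc:
Arc length L_a = R·θ = 19.3·(95.7°·π/180) = 19.3·1.6703 = 32.24 m
M_R = s_u·L_a·R = 78·32.24·19.3 = 48528.7 kN·m/m
M_D = W·d = 4719·5.84 = 27559.0 kN·m/m
FS = M_R / M_D = 48528.7 / 27559.0 = 1.761

FS = 1.76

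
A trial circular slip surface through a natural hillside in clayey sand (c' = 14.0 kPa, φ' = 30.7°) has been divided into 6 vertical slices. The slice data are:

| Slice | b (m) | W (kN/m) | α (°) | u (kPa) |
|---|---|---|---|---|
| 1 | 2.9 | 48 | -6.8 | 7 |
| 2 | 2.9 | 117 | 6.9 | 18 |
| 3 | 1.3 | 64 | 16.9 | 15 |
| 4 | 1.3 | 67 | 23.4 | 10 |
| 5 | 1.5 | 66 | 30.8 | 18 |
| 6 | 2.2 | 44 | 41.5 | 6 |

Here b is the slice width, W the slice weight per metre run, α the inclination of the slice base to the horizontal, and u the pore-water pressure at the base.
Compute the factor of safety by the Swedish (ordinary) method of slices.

Ordinary method of slices: FS = Σ[c'·Δl_i + (W_i cosα_i − u_i·Δl_i)·tanφ'] / Σ W_i sinα_i, with Δl_i = b_i / cosα_i.
Slice 1: Δl = 2.9/cos(-6.8°) = 2.921 m; N'_1 = 48·cos(-6.8°) − 7·2.921 = 27.2; c'Δl = 40.89; W sinα = -5.7
Slice 2: Δl = 2.9/cos6.9° = 2.921 m; N'_2 = 117·cos6.9° − 18·2.921 = 63.6; c'Δl = 40.90; W sinα = 14.1
Slice 3: Δl = 1.3/cos16.9° = 1.359 m; N'_3 = 64·cos16.9° − 15·1.359 = 40.9; c'Δl = 19.02; W sinα = 18.6
Slice 4: Δl = 1.3/cos23.4° = 1.417 m; N'_4 = 67·cos23.4° − 10·1.417 = 47.3; c'Δl = 19.83; W sinα = 26.6
Slice 5: Δl = 1.5/cos30.8° = 1.746 m; N'_5 = 66·cos30.8° − 18·1.746 = 25.3; c'Δl = 24.45; W sinα = 33.8
Slice 6: Δl = 2.2/cos41.5° = 2.937 m; N'_6 = 44·cos41.5° − 6·2.937 = 15.3; c'Δl = 41.12; W sinα = 29.2
Σc'Δl = 186.2 kN/m; ΣN' = 219.6 kN/m; ΣW sinα = 116.5 kN/m
Resisting = 186.2 + 219.6·tan30.7° = 186.2 + 130.4 = 316.6 kN/m
FS = 316.6 / 116.5 = 2.717

FS = 2.72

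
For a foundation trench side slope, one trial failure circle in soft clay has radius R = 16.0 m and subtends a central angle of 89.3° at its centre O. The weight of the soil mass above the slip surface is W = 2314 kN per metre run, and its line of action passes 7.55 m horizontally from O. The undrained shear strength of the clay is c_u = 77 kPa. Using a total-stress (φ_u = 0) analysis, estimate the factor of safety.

Taking moments about the centre O, the resisting moment is provided by the undrained shear strength acting along the arc:
Arc length L_a = R·θ = 16.0·(89.3°·π/180) = 16.0·1.5586 = 24.94 m
M_R = c_u·L_a·R = 77·24.94·16.0 = 30722.7 kN·m/m
M_D = W·d = 2314·7.55 = 17470.7 kN·m/m
FS = M_R / M_D = 30722.7 / 17470.7 = 1.759

FS = 1.76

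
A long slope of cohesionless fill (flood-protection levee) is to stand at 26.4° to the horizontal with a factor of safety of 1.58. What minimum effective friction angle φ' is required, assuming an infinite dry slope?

FS = tanφ'/tanβ ⇒ tanφ' = FS · tanβ = 1.58 · tan26.4° = 0.7843
φ' = arctan(0.7843) = 38.11°

φ' = 38.1°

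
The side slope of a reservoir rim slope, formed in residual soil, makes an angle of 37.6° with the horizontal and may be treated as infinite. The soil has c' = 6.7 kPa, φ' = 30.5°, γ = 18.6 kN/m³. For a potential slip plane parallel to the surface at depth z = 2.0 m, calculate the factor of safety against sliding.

FS = 1.14

For an infinite slope with a slip plane parallel to the surface (no pore pressure): FS = [c' + γz cos²β tanφ'] / [γz sinβ cosβ].
γz = 18.6·2.0 = 37.20 kN/m²
Numerator = 6.7 + 37.20·cos²37.6°·tan30.5° = 6.7 + 37.20·0.6277·0.5890 = 20.455 kPa
Denominator = 37.20·sin37.6°·cos37.6° = 37.20·0.6101·0.7923 = 17.983 kPa
FS = 20.455 / 17.983 = 1.137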